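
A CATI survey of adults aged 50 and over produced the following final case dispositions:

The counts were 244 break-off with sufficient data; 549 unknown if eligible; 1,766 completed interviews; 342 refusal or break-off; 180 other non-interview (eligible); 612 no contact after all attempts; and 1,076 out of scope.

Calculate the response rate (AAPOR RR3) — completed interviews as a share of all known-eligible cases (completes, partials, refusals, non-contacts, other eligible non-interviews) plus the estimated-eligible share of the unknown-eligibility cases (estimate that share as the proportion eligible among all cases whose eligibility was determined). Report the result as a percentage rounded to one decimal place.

Top → 1766
Determined eligible → 1766 + 244 + 342 + 612 + 180 = 3144
e = 3144 / (3144 + 1076) = 3144 / 4220 = 0.7450
Estimated eligible among unknowns → 0.7450 × 549 = 409.00
Denominator → 3144 + 409.00 = 3553.00
RR3 = 1766 / 3553.00 = 0.4970

49.7%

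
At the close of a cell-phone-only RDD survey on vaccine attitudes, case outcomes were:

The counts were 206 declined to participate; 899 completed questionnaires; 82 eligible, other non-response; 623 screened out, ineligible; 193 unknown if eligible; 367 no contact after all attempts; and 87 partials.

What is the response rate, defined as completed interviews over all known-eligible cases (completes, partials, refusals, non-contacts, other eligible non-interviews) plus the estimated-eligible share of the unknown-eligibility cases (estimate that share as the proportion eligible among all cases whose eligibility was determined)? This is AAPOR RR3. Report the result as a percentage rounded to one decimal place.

50.5%

Top → 899
Eligible (known) → 899 + 87 + 206 + 367 + 82 = 1641
e = 1641 / (1641 + 623) = 1641 / 2264 = 0.7248
Eligible share of unknowns → 0.7248 × 193 = 139.89
Denom → 1641 + 139.89 = 1780.89
RR3 = 899 / 1780.89 = 0.5048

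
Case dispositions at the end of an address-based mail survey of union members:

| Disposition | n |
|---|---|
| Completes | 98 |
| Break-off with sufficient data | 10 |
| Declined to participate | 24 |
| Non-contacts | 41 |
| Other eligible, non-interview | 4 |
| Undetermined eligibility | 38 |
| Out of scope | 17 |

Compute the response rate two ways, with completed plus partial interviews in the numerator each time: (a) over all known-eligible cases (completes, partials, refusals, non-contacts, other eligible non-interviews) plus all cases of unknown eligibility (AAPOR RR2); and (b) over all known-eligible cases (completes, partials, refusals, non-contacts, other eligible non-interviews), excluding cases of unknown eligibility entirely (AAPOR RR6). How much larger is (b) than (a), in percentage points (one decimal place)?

10.8

Num = 98 + 10 = 108
Denominator = 98 + 10 + 24 + 41 + 4 + 38 = 215
RR2 = 108 / 215 = 0.5023
Denominator = 98 + 10 + 24 + 41 + 4 = 177
RR6 = 108 / 177 = 0.6102
Difference = 61.02 − 50.23 = 10.79 percentage points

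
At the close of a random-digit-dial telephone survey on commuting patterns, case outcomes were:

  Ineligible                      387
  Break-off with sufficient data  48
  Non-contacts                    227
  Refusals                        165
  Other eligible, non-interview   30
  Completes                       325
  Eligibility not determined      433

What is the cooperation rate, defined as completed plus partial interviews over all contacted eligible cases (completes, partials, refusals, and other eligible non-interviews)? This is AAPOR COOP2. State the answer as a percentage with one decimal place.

65.7%

Numerator: 325 + 48 = 373
Base: 325 + 48 + 165 + 30 = 568
COOP2 = 373 / 568 = 0.6567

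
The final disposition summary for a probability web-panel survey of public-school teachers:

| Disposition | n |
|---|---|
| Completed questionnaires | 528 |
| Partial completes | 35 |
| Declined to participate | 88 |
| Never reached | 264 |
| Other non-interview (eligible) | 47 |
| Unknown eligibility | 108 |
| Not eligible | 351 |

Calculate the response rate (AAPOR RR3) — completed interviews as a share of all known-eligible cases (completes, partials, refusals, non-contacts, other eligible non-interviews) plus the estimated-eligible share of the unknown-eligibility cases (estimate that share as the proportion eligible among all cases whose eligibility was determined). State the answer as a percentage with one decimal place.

50.7%

Numerator → 528
Eligible (known) → 528 + 35 + 88 + 264 + 47 = 962
e = 962 / (962 + 351) = 962 / 1313 = 0.7327
Estimated eligible among unknowns → 0.7327 × 108 = 79.13
Base → 962 + 79.13 = 1041.13
RR3 = 528 / 1041.13 = 0.5071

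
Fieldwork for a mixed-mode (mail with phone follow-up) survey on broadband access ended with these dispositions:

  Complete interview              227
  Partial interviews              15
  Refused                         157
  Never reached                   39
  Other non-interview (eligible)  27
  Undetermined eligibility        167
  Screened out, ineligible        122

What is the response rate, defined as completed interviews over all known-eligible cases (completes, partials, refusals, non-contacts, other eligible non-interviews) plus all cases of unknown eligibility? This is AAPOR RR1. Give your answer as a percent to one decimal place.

35.9%

Num → 227
Base → 227 + 15 + 157 + 39 + 27 + 167 = 632
RR1 = 227 / 632 = 0.3592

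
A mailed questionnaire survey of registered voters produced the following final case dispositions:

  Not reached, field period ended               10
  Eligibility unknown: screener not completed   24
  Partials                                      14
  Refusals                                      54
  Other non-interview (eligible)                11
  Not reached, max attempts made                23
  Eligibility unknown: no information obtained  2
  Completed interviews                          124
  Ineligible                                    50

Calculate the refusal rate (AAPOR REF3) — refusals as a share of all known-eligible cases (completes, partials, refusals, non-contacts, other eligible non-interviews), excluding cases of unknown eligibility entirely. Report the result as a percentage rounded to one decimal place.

22.9%

No contact after all attempts = 10 + 23 = 33
Eligibility not determined = 24 + 2 = 26
Num → 54
Denom → 124 + 14 + 54 + 33 + 11 = 236
REF3 = 54 / 236 = 0.2288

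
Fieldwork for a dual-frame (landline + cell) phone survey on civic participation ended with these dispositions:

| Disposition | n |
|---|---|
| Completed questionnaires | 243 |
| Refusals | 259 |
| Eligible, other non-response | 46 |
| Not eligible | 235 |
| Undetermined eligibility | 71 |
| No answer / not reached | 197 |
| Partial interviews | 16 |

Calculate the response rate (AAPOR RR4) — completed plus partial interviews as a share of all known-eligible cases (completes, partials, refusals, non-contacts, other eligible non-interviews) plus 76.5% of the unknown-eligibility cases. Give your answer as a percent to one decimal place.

Top → 243 + 16 = 259
Determined eligible → 243 + 16 + 259 + 197 + 46 = 761
e × U → 0.7650 × 71 = 54.31
Base → 761 + 54.31 = 815.31
RR4 = 259 / 815.31 = 0.3177

31.8%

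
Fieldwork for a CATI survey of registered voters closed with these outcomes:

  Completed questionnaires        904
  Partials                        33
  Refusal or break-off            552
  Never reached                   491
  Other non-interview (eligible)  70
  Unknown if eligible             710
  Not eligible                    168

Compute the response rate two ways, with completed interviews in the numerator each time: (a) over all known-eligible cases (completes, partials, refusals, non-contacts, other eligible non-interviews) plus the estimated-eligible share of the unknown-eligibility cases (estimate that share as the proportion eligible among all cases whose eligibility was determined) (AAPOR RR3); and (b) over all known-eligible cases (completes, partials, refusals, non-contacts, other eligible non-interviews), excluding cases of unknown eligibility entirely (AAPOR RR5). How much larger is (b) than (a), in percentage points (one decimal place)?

Numerator → 904
Determined eligible → 904 + 33 + 552 + 491 + 70 = 2050
e = 2050 / (2050 + 168) = 2050 / 2218 = 0.9243
e × U → 0.9243 × 710 = 656.25
Base → 2050 + 656.25 = 2706.25
RR3 = 904 / 2706.25 = 0.3340
Base → 904 + 33 + 552 + 491 + 70 = 2050
RR5 = 904 / 2050 = 0.4410
Difference = 44.10 − 33.40 = 10.70 percentage points

10.7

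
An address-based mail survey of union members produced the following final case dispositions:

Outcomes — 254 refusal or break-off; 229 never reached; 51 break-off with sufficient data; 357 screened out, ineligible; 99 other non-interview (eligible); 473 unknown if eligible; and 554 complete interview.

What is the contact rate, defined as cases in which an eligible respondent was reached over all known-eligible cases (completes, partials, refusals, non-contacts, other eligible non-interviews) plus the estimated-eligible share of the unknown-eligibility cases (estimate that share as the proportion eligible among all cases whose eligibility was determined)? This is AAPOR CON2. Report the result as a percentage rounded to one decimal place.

Numerator → 554 + 51 + 254 + 99 = 958
Eligible (known) → 554 + 51 + 254 + 229 + 99 = 1187
e = 1187 / (1187 + 357) = 1187 / 1544 = 0.7688
e × U → 0.7688 × 473 = 363.64
Base → 1187 + 363.64 = 1550.64
CON2 = 958 / 1550.64 = 0.6178

61.8%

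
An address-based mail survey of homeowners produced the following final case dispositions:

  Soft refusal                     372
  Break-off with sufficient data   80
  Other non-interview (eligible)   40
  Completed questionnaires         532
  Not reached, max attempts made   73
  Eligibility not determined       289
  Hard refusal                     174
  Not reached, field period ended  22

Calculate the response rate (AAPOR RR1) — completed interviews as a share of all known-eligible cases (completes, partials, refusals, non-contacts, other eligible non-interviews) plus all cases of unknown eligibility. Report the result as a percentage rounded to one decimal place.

Declined to participate = 174 + 372 = 546
No answer / not reached = 22 + 73 = 95
Num → 532
Base → 532 + 80 + 546 + 95 + 40 + 289 = 1582
RR1 = 532 / 1582 = 0.3363

33.6%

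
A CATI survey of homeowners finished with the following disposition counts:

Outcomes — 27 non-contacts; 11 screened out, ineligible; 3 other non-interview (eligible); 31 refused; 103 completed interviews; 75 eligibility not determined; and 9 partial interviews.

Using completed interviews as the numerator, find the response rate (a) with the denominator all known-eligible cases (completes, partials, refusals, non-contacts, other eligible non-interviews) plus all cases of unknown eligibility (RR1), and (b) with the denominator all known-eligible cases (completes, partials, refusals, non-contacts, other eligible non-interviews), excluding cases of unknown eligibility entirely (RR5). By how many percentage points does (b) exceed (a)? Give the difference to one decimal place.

Num: 103
Denom: 103 + 9 + 31 + 27 + 3 + 75 = 248
RR1 = 103 / 248 = 0.4153
Denom: 103 + 9 + 31 + 27 + 3 = 173
RR5 = 103 / 173 = 0.5954
Difference = 59.54 − 41.53 = 18.01 percentage points

18.0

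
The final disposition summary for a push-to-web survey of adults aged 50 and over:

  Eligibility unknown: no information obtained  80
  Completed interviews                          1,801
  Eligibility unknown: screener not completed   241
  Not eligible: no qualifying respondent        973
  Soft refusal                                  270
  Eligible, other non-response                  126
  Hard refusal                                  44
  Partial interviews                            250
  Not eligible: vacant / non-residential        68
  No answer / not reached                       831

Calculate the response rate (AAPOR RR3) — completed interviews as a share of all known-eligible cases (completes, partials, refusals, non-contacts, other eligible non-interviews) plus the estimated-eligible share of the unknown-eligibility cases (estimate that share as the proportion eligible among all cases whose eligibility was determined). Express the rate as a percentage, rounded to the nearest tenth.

Refused = 44 + 270 = 314
Unknown eligibility = 241 + 80 = 321
Out of scope = 973 + 68 = 1041
Numerator → 1801
Known eligible → 1801 + 250 + 314 + 831 + 126 = 3322
e = 3322 / (3322 + 1041) = 3322 / 4363 = 0.7614
Eligible share of unknowns → 0.7614 × 321 = 244.41
Base → 3322 + 244.41 = 3566.41
RR3 = 1801 / 3566.41 = 0.5050

50.5%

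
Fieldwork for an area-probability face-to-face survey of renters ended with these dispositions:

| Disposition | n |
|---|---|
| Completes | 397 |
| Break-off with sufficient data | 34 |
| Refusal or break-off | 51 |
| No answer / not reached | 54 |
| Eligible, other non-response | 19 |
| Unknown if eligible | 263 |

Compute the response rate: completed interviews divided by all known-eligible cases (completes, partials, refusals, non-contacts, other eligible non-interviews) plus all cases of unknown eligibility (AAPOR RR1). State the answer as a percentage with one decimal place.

Num = 397
Denom = 397 + 34 + 51 + 54 + 19 + 263 = 818
RR1 = 397 / 818 = 0.4853

48.5%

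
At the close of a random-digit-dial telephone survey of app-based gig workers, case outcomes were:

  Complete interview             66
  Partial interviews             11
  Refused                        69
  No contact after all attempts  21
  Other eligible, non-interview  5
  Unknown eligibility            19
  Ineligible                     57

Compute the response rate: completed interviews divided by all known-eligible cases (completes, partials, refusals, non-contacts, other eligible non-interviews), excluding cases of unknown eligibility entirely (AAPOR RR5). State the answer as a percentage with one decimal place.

38.4%

Numerator = 66
Denom = 66 + 11 + 69 + 21 + 5 = 172
RR5 = 66 / 172 = 0.3837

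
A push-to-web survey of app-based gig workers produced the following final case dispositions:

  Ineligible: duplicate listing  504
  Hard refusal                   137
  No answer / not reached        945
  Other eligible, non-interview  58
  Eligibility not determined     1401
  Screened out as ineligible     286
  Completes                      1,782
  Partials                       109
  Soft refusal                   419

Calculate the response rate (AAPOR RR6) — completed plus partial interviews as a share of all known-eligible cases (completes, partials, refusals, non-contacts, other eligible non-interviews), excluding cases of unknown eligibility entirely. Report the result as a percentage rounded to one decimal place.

Declined to participate = 137 + 419 = 556
Screened out, ineligible = 286 + 504 = 790
Top: 1782 + 109 = 1891
Base: 1782 + 109 + 556 + 945 + 58 = 3450
RR6 = 1891 / 3450 = 0.5481

54.8%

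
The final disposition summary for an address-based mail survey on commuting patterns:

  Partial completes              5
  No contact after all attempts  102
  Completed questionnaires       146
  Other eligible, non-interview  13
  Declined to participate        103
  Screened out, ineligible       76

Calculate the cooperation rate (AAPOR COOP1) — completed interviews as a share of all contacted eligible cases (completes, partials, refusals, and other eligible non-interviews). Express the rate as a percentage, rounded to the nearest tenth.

Top: 146
Denom: 146 + 5 + 103 + 13 = 267
COOP1 = 146 / 267 = 0.5468

54.7%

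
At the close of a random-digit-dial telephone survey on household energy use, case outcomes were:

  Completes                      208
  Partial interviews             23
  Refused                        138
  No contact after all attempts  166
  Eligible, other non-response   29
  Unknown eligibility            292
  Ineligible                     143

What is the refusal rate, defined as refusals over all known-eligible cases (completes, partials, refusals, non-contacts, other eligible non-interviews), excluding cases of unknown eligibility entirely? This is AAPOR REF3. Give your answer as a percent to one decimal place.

Top → 138
Base → 208 + 23 + 138 + 166 + 29 = 564
REF3 = 138 / 564 = 0.2447

24.5%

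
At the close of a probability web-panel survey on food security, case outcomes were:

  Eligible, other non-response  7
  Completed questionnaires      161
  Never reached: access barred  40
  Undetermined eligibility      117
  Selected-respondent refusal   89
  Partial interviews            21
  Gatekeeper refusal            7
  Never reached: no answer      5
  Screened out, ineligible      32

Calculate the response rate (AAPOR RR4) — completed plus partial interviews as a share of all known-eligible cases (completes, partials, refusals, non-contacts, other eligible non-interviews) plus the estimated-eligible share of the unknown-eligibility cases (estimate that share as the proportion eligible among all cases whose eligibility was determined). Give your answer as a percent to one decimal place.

41.7%

Refusals = 7 + 89 = 96
No contact after all attempts = 5 + 40 = 45
Num = 161 + 21 = 182
Determined eligible = 161 + 21 + 96 + 45 + 7 = 330
e = 330 / (330 + 32) = 330 / 362 = 0.9116
Eligible share of unknowns = 0.9116 × 117 = 106.66
Base = 330 + 106.66 = 436.66
RR4 = 182 / 436.66 = 0.4168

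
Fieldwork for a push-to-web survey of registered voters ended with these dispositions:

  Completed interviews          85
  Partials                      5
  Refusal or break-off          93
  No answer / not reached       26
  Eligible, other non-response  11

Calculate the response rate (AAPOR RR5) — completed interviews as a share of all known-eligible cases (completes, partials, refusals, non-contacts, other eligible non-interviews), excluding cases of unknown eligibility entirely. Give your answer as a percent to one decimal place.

Top = 85
Denom = 85 + 5 + 93 + 26 + 11 = 220
RR5 = 85 / 220 = 0.3864

38.6%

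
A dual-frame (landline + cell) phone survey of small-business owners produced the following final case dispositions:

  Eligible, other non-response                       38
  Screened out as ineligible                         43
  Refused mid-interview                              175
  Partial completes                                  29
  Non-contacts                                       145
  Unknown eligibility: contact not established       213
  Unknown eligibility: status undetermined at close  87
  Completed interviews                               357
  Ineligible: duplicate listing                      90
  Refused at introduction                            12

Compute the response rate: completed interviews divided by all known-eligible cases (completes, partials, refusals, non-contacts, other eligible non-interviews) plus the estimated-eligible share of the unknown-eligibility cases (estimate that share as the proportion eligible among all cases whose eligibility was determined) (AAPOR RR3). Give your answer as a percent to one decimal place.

35.3%

Refusal or break-off = 12 + 175 = 187
Eligibility not determined = 213 + 87 = 300
Ineligible = 43 + 90 = 133
Top: 357
Eligible (known): 357 + 29 + 187 + 145 + 38 = 756
e = 756 / (756 + 133) = 756 / 889 = 0.8504
e × U: 0.8504 × 300 = 255.12
Denom: 756 + 255.12 = 1011.12
RR3 = 357 / 1011.12 = 0.3531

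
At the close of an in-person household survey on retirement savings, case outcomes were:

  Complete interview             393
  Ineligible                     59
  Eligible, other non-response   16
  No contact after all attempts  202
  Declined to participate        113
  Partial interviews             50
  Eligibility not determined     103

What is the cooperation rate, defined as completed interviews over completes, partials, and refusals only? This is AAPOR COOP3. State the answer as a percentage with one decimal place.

70.7%

Num = 393
Base = 393 + 50 + 113 = 556
COOP3 = 393 / 556 = 0.7068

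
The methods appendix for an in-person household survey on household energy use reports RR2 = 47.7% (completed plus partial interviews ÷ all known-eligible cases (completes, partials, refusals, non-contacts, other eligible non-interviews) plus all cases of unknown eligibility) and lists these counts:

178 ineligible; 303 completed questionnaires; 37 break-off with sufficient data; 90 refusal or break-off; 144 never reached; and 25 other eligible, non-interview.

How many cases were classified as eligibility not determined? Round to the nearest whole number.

114

Numerator: 303 + 37 = 340
RR2 = 340 / D = 0.477
D = 340 / 0.477 = 712.8
Remaining denominator categories sum to 599
eligibility not determined = 712.8 − 599 ≈ 114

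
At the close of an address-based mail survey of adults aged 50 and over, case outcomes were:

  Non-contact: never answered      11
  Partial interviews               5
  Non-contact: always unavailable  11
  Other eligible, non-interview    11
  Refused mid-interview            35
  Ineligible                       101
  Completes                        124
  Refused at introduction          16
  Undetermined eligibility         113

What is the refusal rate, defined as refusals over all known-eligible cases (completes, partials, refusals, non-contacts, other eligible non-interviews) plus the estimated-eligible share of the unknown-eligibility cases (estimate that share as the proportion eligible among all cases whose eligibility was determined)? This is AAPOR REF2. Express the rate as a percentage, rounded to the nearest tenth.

Declined to participate = 16 + 35 = 51
Never reached = 11 + 11 = 22
Top: 51
Eligible (known): 124 + 5 + 51 + 22 + 11 = 213
e = 213 / (213 + 101) = 213 / 314 = 0.6783
e × U: 0.6783 × 113 = 76.65
Base: 213 + 76.65 = 289.65
REF2 = 51 / 289.65 = 0.1761

17.6%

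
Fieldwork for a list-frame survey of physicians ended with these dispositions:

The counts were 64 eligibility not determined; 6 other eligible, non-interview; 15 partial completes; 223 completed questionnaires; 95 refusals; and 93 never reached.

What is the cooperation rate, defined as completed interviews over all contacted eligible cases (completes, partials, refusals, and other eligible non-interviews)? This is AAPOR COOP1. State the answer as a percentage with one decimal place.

Num = 223
Denom = 223 + 15 + 95 + 6 = 339
COOP1 = 223 / 339 = 0.6578

65.8%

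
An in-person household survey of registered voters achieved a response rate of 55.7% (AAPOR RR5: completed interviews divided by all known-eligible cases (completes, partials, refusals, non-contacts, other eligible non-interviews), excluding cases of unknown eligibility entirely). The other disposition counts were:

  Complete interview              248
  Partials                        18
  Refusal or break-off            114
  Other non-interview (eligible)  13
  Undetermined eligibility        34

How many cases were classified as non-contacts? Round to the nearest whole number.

RR5 = 248 / D = 0.557
D = 248 / 0.557 = 445.2
Rest of base = 393
non-contacts = 445.2 − 393 ≈ 52

52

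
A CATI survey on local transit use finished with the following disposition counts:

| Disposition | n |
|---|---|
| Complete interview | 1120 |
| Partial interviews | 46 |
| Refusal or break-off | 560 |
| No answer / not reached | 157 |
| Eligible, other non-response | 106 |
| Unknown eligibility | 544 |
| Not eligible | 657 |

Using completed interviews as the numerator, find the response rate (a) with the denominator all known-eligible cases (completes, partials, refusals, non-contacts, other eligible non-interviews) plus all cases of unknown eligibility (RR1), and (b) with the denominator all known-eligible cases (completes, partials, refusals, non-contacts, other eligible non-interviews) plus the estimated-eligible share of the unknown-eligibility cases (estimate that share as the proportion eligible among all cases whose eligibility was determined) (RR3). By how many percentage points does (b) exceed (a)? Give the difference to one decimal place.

2.5

Numerator = 1120
Denom = 1120 + 46 + 560 + 157 + 106 + 544 = 2533
RR1 = 1120 / 2533 = 0.4422
Known eligible = 1120 + 46 + 560 + 157 + 106 = 1989
e = 1989 / (1989 + 657) = 1989 / 2646 = 0.7517
Eligible share of unknowns = 0.7517 × 544 = 408.92
Denom = 1989 + 408.92 = 2397.92
RR3 = 1120 / 2397.92 = 0.4671
Difference = 46.71 − 44.22 = 2.49 percentage points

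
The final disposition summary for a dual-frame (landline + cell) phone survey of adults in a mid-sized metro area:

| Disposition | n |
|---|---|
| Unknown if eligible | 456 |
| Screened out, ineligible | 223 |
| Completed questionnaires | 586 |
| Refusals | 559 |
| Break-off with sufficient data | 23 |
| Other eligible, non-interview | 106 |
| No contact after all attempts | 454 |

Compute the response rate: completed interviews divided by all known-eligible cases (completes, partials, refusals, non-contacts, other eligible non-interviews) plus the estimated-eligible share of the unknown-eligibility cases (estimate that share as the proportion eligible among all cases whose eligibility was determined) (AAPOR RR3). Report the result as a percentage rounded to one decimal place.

Top = 586
Determined eligible = 586 + 23 + 559 + 454 + 106 = 1728
e = 1728 / (1728 + 223) = 1728 / 1951 = 0.8857
Estimated eligible among unknowns = 0.8857 × 456 = 403.88
Denom = 1728 + 403.88 = 2131.88
RR3 = 586 / 2131.88 = 0.2749

27.5%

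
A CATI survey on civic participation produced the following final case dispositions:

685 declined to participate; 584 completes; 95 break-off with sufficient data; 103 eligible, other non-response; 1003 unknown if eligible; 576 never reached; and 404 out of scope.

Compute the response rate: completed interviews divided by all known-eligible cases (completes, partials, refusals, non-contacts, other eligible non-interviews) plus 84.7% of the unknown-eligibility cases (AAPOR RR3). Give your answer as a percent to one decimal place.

Numerator: 584
Determined eligible: 584 + 95 + 685 + 576 + 103 = 2043
e × U: 0.8470 × 1003 = 849.54
Denominator: 2043 + 849.54 = 2892.54
RR3 = 584 / 2892.54 = 0.2019

20.2%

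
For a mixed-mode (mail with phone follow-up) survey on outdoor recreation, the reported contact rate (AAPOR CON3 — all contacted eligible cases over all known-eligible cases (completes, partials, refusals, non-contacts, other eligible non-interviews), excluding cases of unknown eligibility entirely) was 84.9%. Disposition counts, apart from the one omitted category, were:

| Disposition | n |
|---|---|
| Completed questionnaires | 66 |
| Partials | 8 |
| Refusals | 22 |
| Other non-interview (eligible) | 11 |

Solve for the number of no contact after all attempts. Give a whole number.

19

Top = 66 + 8 + 22 + 11 = 107
CON3 = 107 / D = 0.849
D = 107 / 0.849 = 126.0
Rest of base = 107
no contact after all attempts = 126.0 − 107 ≈ 19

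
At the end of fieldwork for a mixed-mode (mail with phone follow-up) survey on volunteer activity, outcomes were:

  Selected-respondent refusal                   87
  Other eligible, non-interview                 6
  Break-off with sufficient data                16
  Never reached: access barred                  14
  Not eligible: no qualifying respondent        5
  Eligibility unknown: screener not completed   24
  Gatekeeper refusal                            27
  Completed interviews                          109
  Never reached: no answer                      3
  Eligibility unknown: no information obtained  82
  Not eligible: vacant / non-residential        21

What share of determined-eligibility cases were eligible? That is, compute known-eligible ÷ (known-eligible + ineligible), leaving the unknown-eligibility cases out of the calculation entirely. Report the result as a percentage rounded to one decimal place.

Refused = 27 + 87 = 114
Never reached = 3 + 14 = 17
Unknown if eligible = 24 + 82 = 106
Ineligible = 5 + 21 = 26
Determined eligible: 109 + 16 + 114 + 17 + 6 = 262
e = 262 / (262 + 26) = 262 / 288 = 0.9097

91.0%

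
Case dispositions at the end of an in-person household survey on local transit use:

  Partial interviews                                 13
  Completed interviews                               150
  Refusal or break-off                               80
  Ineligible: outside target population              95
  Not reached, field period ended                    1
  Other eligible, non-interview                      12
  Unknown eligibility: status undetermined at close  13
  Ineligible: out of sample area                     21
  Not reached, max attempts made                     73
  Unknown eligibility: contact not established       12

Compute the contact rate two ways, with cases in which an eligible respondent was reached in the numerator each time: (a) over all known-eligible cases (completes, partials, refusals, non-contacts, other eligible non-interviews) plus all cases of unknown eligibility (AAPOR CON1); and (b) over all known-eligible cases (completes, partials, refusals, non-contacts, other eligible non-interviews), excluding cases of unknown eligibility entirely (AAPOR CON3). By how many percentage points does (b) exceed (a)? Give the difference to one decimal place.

No contact after all attempts = 1 + 73 = 74
Undetermined eligibility = 12 + 13 = 25
Not eligible = 95 + 21 = 116
Numerator: 150 + 13 + 80 + 12 = 255
Denominator: 150 + 13 + 80 + 74 + 12 + 25 = 354
CON1 = 255 / 354 = 0.7203
Denominator: 150 + 13 + 80 + 74 + 12 = 329
CON3 = 255 / 329 = 0.7751
Difference = 77.51 − 72.03 = 5.48 percentage points

5.5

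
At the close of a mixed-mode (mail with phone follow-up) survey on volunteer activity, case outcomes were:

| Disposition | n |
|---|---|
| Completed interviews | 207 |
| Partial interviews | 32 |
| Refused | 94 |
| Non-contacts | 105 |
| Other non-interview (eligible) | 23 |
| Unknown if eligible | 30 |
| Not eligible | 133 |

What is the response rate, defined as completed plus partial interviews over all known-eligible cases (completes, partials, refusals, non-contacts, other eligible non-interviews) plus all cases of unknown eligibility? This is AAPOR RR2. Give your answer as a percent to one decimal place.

48.7%

Top: 207 + 32 = 239
Denom: 207 + 32 + 94 + 105 + 23 + 30 = 491
RR2 = 239 / 491 = 0.4868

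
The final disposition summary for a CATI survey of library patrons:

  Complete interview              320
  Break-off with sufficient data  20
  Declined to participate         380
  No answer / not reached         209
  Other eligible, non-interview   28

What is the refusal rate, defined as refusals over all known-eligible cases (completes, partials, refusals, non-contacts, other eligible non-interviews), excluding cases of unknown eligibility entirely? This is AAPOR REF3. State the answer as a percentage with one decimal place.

39.7%

Top → 380
Base → 320 + 20 + 380 + 209 + 28 = 957
REF3 = 380 / 957 = 0.3971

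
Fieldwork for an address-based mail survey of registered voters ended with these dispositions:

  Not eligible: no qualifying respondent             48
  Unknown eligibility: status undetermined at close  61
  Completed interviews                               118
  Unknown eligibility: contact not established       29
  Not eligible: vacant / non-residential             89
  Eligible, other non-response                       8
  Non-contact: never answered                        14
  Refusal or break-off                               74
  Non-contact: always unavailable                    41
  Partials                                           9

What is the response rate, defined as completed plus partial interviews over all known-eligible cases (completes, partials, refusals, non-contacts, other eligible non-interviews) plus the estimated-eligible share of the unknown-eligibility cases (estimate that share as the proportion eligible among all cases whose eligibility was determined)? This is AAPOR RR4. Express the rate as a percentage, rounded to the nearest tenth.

39.3%

No contact after all attempts = 14 + 41 = 55
Unknown if eligible = 29 + 61 = 90
Ineligible = 48 + 89 = 137
Numerator = 118 + 9 = 127
Eligible (known) = 118 + 9 + 74 + 55 + 8 = 264
e = 264 / (264 + 137) = 264 / 401 = 0.6584
Estimated eligible among unknowns = 0.6584 × 90 = 59.26
Base = 264 + 59.26 = 323.26
RR4 = 127 / 323.26 = 0.3929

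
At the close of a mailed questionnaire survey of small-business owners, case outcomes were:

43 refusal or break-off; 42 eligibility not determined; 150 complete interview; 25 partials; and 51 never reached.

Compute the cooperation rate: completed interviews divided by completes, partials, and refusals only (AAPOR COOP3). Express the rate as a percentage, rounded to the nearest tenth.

Num: 150
Base: 150 + 25 + 43 = 218
COOP3 = 150 / 218 = 0.6881

68.8%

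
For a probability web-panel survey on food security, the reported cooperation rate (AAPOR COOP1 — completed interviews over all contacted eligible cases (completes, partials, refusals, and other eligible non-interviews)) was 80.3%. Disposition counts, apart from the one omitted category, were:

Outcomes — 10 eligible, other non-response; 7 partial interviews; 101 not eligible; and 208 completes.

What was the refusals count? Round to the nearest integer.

34

COOP1 = 208 / D = 0.803
D = 208 / 0.803 = 259.0
Other denominator terms total 225
refusals = 259.0 − 225 ≈ 34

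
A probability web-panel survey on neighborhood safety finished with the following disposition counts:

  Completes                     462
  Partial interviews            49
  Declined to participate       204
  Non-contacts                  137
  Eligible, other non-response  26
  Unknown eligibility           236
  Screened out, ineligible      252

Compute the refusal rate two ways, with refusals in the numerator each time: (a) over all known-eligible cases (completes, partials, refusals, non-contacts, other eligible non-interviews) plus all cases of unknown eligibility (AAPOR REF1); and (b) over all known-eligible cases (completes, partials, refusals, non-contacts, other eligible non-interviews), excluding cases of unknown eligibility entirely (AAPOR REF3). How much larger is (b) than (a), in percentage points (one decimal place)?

4.9

Numerator: 204
Denominator: 462 + 49 + 204 + 137 + 26 + 236 = 1114
REF1 = 204 / 1114 = 0.1831
Denominator: 462 + 49 + 204 + 137 + 26 = 878
REF3 = 204 / 878 = 0.2323
Difference = 23.23 − 18.31 = 4.92 percentage points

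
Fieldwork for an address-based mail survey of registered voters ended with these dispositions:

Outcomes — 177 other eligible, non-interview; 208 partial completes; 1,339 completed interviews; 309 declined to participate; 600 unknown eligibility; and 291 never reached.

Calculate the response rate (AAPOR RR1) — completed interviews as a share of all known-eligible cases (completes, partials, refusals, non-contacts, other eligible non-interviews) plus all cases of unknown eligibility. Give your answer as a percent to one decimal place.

45.8%

Numerator = 1339
Denominator = 1339 + 208 + 309 + 291 + 177 + 600 = 2924
RR1 = 1339 / 2924 = 0.4579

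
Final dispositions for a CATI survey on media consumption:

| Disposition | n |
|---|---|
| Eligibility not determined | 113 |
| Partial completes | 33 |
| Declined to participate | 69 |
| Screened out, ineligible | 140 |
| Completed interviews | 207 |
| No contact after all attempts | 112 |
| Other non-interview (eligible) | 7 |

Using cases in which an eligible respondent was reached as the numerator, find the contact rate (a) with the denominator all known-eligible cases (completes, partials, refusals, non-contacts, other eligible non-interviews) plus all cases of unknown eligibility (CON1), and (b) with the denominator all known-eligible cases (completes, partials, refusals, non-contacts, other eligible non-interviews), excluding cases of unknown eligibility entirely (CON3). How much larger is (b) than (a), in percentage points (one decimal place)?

15.4

Num: 207 + 33 + 69 + 7 = 316
Denom: 207 + 33 + 69 + 112 + 7 + 113 = 541
CON1 = 316 / 541 = 0.5841
Denom: 207 + 33 + 69 + 112 + 7 = 428
CON3 = 316 / 428 = 0.7383
Difference = 73.83 − 58.41 = 15.42 percentage points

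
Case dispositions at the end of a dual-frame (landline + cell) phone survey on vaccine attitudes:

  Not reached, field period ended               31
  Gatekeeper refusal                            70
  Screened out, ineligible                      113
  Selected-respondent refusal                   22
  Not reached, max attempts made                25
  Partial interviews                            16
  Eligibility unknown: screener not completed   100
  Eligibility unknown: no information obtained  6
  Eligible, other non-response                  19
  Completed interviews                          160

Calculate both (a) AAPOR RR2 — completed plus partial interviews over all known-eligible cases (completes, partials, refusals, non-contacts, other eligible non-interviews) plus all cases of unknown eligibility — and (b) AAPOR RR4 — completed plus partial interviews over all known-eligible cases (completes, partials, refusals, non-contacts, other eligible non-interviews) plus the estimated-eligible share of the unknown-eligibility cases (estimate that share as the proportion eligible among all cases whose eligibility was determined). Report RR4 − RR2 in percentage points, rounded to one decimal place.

Declined to participate = 70 + 22 = 92
No answer / not reached = 31 + 25 = 56
Unknown eligibility = 100 + 6 = 106
Top: 160 + 16 = 176
Base: 160 + 16 + 92 + 56 + 19 + 106 = 449
RR2 = 176 / 449 = 0.3920
Eligible (known): 160 + 16 + 92 + 56 + 19 = 343
e = 343 / (343 + 113) = 343 / 456 = 0.7522
Estimated eligible among unknowns: 0.7522 × 106 = 79.73
Base: 343 + 79.73 = 422.73
RR4 = 176 / 422.73 = 0.4163
Difference = 41.63 − 39.20 = 2.43 percentage points

2.4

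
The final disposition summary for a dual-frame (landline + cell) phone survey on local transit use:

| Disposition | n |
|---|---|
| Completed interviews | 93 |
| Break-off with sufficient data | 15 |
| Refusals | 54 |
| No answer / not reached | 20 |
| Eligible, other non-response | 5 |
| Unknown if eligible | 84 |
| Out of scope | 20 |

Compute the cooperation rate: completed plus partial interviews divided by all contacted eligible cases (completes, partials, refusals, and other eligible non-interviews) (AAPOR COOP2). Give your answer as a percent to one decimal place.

64.7%

Num → 93 + 15 = 108
Denominator → 93 + 15 + 54 + 5 = 167
COOP2 = 108 / 167 = 0.6467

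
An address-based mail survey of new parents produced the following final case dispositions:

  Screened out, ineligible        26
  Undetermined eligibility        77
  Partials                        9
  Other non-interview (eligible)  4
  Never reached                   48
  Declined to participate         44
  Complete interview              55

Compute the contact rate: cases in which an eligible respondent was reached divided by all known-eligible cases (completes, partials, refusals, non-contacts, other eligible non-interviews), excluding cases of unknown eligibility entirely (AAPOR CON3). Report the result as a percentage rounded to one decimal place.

70.0%

Num = 55 + 9 + 44 + 4 = 112
Base = 55 + 9 + 44 + 48 + 4 = 160
CON3 = 112 / 160 = 0.7000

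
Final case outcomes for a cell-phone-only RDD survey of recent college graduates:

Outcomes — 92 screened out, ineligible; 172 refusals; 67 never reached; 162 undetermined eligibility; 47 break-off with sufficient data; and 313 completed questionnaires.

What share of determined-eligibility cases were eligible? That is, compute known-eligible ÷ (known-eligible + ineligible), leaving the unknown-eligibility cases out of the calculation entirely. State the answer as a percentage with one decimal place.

Eligible (known) = 313 + 47 + 172 + 67 = 599
e = 599 / (599 + 92) = 599 / 691 = 0.8669

86.7%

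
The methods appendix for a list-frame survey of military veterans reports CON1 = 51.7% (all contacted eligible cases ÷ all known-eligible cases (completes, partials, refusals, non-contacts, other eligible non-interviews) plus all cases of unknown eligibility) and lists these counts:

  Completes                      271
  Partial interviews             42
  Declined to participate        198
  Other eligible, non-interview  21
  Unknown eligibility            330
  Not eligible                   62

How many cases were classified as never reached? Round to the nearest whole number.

167

Num: 271 + 42 + 198 + 21 = 532
CON1 = 532 / D = 0.517
D = 532 / 0.517 = 1029.0
Other denominator terms total 862
never reached = 1029.0 − 862 ≈ 167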